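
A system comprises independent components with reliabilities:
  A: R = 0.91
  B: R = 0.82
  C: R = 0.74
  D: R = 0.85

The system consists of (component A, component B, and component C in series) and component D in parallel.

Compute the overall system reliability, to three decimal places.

0.933

Series (A, B, and C): 0.91000 × 0.82000 × 0.74000 = 0.55219
Parallel ([0.55219] and D): 1 − (1 − 0.55219)(1 − 0.85000) = 0.933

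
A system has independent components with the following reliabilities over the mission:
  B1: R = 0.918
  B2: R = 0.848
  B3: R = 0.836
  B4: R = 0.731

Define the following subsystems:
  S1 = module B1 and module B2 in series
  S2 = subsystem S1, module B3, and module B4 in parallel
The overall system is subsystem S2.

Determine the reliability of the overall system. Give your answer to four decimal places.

0.9902

Series (B1 and B2): 0.918000 × 0.848000 = 0.778464
Parallel ([0.778464], B3, and B4): 1 − (1 − 0.778464)(1 − 0.836000)(1 − 0.731000) = 0.9902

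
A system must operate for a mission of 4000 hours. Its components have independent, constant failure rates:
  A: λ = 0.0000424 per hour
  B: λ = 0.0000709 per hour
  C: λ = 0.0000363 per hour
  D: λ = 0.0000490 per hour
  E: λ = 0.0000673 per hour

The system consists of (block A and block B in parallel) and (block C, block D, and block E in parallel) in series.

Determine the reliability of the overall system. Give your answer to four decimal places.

R(A) = exp(−0.0000424 × 4000) = 0.844002
R(B) = exp(−0.0000709 × 4000) = 0.753068
R(C) = exp(−0.0000363 × 4000) = 0.864849
R(D) = exp(−0.0000490 × 4000) = 0.822012
R(E) = exp(−0.0000673 × 4000) = 0.763990
Parallel (A and B): 1 − (1 − 0.844002)(1 − 0.753068) = 0.961479
Parallel (C, D, and E): 1 − (1 − 0.864849)(1 − 0.822012)(1 − 0.763990) = 0.994323
Series ([0.961479] and [0.994323]): 0.961479 × 0.994323 = 0.9560

0.9560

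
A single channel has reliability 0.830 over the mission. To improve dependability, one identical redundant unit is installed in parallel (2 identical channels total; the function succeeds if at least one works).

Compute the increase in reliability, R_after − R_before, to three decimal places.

R_before = 0.830
R_after = 1 − (1 − 0.830)^2 = 0.971
ΔR = 0.971 − 0.830 = 0.141

0.141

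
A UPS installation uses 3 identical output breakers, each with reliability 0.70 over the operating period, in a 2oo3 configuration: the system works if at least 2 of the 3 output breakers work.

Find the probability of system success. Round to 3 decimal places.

0.784

R = Σ_{i=2}^{3} C(3,i) p^i (1−p)^{3−i} with p = 0.70
C(3,2)·0.70^2·0.30^1 = 0.44100
C(3,3)·0.70^3·0.30^0 = 0.34300
Sum = 0.784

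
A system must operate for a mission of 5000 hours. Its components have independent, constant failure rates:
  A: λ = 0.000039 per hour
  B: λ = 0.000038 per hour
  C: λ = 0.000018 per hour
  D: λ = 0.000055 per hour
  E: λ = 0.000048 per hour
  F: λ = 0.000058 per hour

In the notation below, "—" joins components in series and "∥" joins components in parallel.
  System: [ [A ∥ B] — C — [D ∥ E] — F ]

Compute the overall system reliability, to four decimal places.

R(A) = exp(−0.000039 × 5000) = 0.822835
R(B) = exp(−0.000038 × 5000) = 0.826959
R(C) = exp(−0.000018 × 5000) = 0.913931
R(D) = exp(−0.000055 × 5000) = 0.759572
R(E) = exp(−0.000048 × 5000) = 0.786628
R(F) = exp(−0.000058 × 5000) = 0.748264
Parallel (A and B): 1 − (1 − 0.822835)(1 − 0.826959) = 0.969343
Parallel (D and E): 1 − (1 − 0.759572)(1 − 0.786628) = 0.948699
Series ([0.969343], C, [0.948699], and F): 0.969343 × 0.913931 × 0.948699 × 0.748264 = 0.6289

0.6289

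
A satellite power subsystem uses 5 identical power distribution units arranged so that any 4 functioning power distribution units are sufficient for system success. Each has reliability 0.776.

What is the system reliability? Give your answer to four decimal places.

0.6875

R = Σ_{i=4}^{5} C(5,i) p^i (1−p)^{5−i} with p = 0.776
C(5,4)·0.776^4·0.224^1 = 0.406130
C(5,5)·0.776^5·0.224^0 = 0.281390
Sum = 0.6875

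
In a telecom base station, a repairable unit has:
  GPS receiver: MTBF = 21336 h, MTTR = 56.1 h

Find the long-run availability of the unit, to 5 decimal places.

0.99738

A(GPS receiver) = MTBF/(MTBF+MTTR) = 21336/(21336+56.1) = 0.99738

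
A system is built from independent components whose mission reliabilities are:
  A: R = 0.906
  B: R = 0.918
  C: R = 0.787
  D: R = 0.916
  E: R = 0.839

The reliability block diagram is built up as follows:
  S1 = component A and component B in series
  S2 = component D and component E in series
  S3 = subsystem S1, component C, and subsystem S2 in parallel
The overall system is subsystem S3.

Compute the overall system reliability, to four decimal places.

Series (A and B): 0.906000 × 0.918000 = 0.831708
Series (D and E): 0.916000 × 0.839000 = 0.768524
Parallel ([0.831708], C, and [0.768524]): 1 − (1 − 0.831708)(1 − 0.787000)(1 − 0.768524) = 0.9917

0.9917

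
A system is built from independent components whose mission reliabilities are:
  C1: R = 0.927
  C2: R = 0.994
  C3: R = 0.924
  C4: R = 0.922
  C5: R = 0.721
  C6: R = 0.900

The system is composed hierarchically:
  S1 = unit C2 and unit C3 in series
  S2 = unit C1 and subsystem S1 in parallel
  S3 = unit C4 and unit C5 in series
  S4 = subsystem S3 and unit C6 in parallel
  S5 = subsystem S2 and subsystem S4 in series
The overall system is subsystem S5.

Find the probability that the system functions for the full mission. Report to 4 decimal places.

0.9607

Series (C2 and C3): 0.994000 × 0.924000 = 0.918456
Parallel (C1 and [0.918456]): 1 − (1 − 0.927000)(1 − 0.918456) = 0.994047
Series (C4 and C5): 0.922000 × 0.721000 = 0.664762
Parallel ([0.664762] and C6): 1 − (1 − 0.664762)(1 − 0.900000) = 0.966476
Series ([0.994047] and [0.966476]): 0.994047 × 0.966476 = 0.9607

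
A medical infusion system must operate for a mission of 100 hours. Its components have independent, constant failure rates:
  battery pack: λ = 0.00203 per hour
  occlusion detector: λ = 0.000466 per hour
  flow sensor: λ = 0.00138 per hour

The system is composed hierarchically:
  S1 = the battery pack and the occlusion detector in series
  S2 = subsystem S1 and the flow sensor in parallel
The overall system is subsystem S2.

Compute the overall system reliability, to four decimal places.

R(battery pack) = exp(−0.00203 × 100) = 0.816278
R(occlusion detector) = exp(−0.000466 × 100) = 0.954469
R(flow sensor) = exp(−0.00138 × 100) = 0.871099
Series (battery pack and occlusion detector): 0.816278 × 0.954469 = 0.779112
Parallel ([0.779112] and flow sensor): 1 − (1 − 0.779112)(1 − 0.871099) = 0.9715

0.9715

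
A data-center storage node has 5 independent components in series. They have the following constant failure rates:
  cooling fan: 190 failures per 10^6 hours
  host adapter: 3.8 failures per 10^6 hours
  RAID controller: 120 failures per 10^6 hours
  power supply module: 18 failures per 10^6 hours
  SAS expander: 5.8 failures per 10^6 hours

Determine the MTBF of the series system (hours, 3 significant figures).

2960

Series of exponential components: λ_sys = Σ λ_i
λ_sys = 0.00019 + 0.0000038 + 0.00012 + 0.000018 + 0.0000058 = 3.3760e-04 /h
MTBF = 1 / λ_sys = 2960 h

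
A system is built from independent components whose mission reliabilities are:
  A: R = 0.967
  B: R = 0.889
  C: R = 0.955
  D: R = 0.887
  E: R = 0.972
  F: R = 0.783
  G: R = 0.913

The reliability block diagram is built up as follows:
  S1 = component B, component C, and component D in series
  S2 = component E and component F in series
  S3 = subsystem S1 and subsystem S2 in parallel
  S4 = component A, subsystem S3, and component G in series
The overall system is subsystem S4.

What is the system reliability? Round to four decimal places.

Series (B, C, and D): 0.889000 × 0.955000 × 0.887000 = 0.753059
Series (E and F): 0.972000 × 0.783000 = 0.761076
Parallel ([0.753059] and [0.761076]): 1 − (1 − 0.753059)(1 − 0.761076) = 0.941000
Series (A, [0.941000], and G): 0.967000 × 0.941000 × 0.913000 = 0.8308

0.8308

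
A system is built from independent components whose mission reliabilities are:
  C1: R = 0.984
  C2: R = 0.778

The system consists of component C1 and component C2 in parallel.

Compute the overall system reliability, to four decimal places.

Parallel (C1 and C2): 1 − (1 − 0.984000)(1 − 0.778000) = 0.9964

0.9964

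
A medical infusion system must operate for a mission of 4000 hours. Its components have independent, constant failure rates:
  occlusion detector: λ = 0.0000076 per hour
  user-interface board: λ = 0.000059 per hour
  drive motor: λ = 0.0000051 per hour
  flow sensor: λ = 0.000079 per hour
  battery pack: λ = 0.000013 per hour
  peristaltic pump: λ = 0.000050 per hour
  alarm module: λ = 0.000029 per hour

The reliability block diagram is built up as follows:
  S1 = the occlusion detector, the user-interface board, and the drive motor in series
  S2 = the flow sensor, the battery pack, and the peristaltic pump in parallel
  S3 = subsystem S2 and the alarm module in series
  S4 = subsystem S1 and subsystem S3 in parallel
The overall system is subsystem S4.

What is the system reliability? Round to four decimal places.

R(occlusion detector) = exp(−0.0000076 × 4000) = 0.970057
R(user-interface board) = exp(−0.000059 × 4000) = 0.789781
R(drive motor) = exp(−0.0000051 × 4000) = 0.979807
R(flow sensor) = exp(−0.000079 × 4000) = 0.729059
R(battery pack) = exp(−0.000013 × 4000) = 0.949329
R(peristaltic pump) = exp(−0.000050 × 4000) = 0.818731
R(alarm module) = exp(−0.000029 × 4000) = 0.890475
Series (occlusion detector, user-interface board, and drive motor): 0.970057 × 0.789781 × 0.979807 = 0.750662
Parallel (flow sensor, battery pack, and peristaltic pump): 1 − (1 − 0.729059)(1 − 0.949329)(1 − 0.818731) = 0.997511
Series ([0.997511] and alarm module): 0.997511 × 0.890475 = 0.888259
Parallel ([0.750662] and [0.888259]): 1 − (1 − 0.750662)(1 − 0.888259) = 0.9721

0.9721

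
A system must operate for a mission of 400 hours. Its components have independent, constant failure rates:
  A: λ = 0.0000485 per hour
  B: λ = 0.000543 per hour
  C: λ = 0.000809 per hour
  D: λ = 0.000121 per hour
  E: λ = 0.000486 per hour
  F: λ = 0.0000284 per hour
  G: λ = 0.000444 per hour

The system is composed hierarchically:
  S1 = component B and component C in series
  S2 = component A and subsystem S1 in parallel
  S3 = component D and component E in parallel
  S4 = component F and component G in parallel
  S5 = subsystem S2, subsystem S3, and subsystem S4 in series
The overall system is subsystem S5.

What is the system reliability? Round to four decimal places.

0.9819

R(A) = exp(−0.0000485 × 400) = 0.980787
R(B) = exp(−0.000543 × 400) = 0.804769
R(C) = exp(−0.000809 × 400) = 0.723540
R(D) = exp(−0.000121 × 400) = 0.952753
R(E) = exp(−0.000486 × 400) = 0.823329
R(F) = exp(−0.0000284 × 400) = 0.988704
R(G) = exp(−0.000444 × 400) = 0.837277
Series (B and C): 0.804769 × 0.723540 = 0.582283
Parallel (A and [0.582283]): 1 − (1 − 0.980787)(1 − 0.582283) = 0.991974
Parallel (D and E): 1 − (1 − 0.952753)(1 − 0.823329) = 0.991653
Parallel (F and G): 1 − (1 − 0.988704)(1 − 0.837277) = 0.998162
Series ([0.991974], [0.991653], and [0.998162]): 0.991974 × 0.991653 × 0.998162 = 0.9819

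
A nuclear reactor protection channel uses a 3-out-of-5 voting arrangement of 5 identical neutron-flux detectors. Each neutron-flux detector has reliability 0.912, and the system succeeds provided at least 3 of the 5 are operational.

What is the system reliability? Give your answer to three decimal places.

0.994

R = Σ_{i=3}^{5} C(5,i) p^i (1−p)^{5−i} with p = 0.912
C(5,3)·0.912^3·0.088^2 = 0.05874
C(5,4)·0.912^4·0.088^1 = 0.30439
C(5,5)·0.912^5·0.088^0 = 0.63092
Sum = 0.994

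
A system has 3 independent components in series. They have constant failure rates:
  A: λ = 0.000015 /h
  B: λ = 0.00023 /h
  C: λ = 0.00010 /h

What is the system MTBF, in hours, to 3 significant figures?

Series of exponential components: λ_sys = Σ λ_i
λ_sys = 0.000015 + 0.00023 + 0.00010 = 3.4500e-04 /h
MTBF = 1 / λ_sys = 2900 h

2900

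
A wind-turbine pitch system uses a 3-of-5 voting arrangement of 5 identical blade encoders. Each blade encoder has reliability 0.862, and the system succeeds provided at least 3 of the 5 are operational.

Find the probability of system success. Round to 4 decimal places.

0.9789

R = Σ_{i=3}^{5} C(5,i) p^i (1−p)^{5−i} with p = 0.862
C(5,3)·0.862^3·0.138^2 = 0.121978
C(5,4)·0.862^4·0.138^1 = 0.380959
C(5,5)·0.862^5·0.138^0 = 0.475923
Sum = 0.9789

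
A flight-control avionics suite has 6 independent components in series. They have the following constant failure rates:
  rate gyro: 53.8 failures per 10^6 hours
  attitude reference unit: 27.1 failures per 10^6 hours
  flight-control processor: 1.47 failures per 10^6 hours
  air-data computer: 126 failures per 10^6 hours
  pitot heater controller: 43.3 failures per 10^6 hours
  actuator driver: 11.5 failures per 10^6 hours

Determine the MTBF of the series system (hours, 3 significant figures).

Series of exponential components: λ_sys = Σ λ_i
λ_sys = 0.0000538 + 0.0000271 + 0.00000147 + 0.000126 + 0.0000433 + 0.0000115 = 2.6317e-04 /h
MTBF = 1 / λ_sys = 3800 h

3800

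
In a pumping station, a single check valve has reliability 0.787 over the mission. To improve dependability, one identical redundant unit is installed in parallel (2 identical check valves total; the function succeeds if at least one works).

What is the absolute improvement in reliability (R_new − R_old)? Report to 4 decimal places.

R_before = 0.787
R_after = 1 − (1 − 0.787)^2 = 0.9546
ΔR = 0.9546 − 0.787 = 0.1676

0.1676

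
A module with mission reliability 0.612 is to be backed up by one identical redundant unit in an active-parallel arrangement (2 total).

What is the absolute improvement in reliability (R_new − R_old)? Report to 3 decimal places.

0.237

R_before = 0.612
R_after = 1 − (1 − 0.612)^2 = 0.849
ΔR = 0.849 − 0.612 = 0.237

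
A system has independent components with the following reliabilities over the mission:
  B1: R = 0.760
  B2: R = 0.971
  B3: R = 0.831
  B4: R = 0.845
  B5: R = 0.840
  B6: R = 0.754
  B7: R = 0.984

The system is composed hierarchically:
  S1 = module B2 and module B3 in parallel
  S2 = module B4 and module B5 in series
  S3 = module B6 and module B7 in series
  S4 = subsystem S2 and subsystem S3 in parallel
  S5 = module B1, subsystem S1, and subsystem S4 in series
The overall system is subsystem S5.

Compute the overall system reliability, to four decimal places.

0.6996

Parallel (B2 and B3): 1 − (1 − 0.971000)(1 − 0.831000) = 0.995099
Series (B4 and B5): 0.845000 × 0.840000 = 0.709800
Series (B6 and B7): 0.754000 × 0.984000 = 0.741936
Parallel ([0.709800] and [0.741936]): 1 − (1 − 0.709800)(1 − 0.741936) = 0.925110
Series (B1, [0.995099], and [0.925110]): 0.760000 × 0.995099 × 0.925110 = 0.6996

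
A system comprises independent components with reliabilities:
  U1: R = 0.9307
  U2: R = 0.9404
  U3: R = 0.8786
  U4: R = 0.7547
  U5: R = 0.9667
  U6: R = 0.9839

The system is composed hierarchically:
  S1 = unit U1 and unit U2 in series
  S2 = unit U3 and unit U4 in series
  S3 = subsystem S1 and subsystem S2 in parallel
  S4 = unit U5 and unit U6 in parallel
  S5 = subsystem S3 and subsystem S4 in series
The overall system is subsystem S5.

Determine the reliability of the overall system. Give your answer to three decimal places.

0.957

Series (U1 and U2): 0.93070 × 0.94040 = 0.87523
Series (U3 and U4): 0.87860 × 0.75470 = 0.66308
Parallel ([0.87523] and [0.66308]): 1 − (1 − 0.87523)(1 − 0.66308) = 0.95796
Parallel (U5 and U6): 1 − (1 − 0.96670)(1 − 0.98390) = 0.99946
Series ([0.95796] and [0.99946]): 0.95796 × 0.99946 = 0.957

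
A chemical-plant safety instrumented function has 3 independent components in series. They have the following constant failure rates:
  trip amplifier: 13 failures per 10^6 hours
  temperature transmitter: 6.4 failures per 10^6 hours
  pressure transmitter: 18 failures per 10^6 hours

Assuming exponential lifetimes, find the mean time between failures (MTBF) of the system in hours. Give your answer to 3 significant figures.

Series of exponential components: λ_sys = Σ λ_i
λ_sys = 0.000013 + 0.0000064 + 0.000018 = 3.7400e-05 /h
MTBF = 1 / λ_sys = 26700 h

26700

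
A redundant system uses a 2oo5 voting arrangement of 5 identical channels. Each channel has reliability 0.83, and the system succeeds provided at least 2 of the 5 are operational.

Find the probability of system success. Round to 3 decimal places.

0.996

R = Σ_{i=2}^{5} C(5,i) p^i (1−p)^{5−i} with p = 0.83
C(5,2)·0.83^2·0.17^3 = 0.03385
C(5,3)·0.83^3·0.17^2 = 0.16525
C(5,4)·0.83^4·0.17^1 = 0.40340
C(5,5)·0.83^5·0.17^0 = 0.39390
Sum = 0.996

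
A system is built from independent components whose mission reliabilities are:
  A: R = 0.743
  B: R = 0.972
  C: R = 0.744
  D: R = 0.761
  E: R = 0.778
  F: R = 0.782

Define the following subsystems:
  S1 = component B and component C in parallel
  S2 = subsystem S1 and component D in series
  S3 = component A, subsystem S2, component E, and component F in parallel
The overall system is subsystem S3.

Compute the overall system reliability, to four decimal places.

Parallel (B and C): 1 − (1 − 0.972000)(1 − 0.744000) = 0.992832
Series ([0.992832] and D): 0.992832 × 0.761000 = 0.755545
Parallel (A, [0.755545], E, and F): 1 − (1 − 0.743000)(1 − 0.755545)(1 − 0.778000)(1 − 0.782000) = 0.9970

0.9970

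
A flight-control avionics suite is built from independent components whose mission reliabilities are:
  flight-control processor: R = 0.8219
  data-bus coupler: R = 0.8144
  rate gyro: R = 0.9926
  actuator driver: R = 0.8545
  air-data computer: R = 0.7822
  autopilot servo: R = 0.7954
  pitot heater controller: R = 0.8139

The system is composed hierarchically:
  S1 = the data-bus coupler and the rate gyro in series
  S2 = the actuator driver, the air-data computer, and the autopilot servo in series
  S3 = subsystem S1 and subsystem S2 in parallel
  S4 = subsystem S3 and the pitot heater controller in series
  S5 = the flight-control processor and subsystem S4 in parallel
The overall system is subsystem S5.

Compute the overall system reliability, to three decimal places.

0.954

Series (data-bus coupler and rate gyro): 0.81440 × 0.99260 = 0.80837
Series (actuator driver, air-data computer, and autopilot servo): 0.85450 × 0.78220 × 0.79540 = 0.53164
Parallel ([0.80837] and [0.53164]): 1 − (1 − 0.80837)(1 − 0.53164) = 0.91025
Series ([0.91025] and pitot heater controller): 0.91025 × 0.81390 = 0.74085
Parallel (flight-control processor and [0.74085]): 1 − (1 − 0.82190)(1 − 0.74085) = 0.954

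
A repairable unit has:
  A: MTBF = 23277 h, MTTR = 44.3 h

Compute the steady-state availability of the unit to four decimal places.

A(A) = MTBF/(MTBF+MTTR) = 23277/(23277+44.3) = 0.9981

0.9981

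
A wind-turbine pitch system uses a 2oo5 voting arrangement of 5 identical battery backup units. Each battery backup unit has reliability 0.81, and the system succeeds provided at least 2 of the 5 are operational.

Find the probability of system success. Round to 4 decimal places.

0.9945

R = Σ_{i=2}^{5} C(5,i) p^i (1−p)^{5−i} with p = 0.81
C(5,2)·0.81^2·0.19^3 = 0.045002
C(5,3)·0.81^3·0.19^2 = 0.191850
C(5,4)·0.81^4·0.19^1 = 0.408944
C(5,5)·0.81^5·0.19^0 = 0.348678
Sum = 0.9945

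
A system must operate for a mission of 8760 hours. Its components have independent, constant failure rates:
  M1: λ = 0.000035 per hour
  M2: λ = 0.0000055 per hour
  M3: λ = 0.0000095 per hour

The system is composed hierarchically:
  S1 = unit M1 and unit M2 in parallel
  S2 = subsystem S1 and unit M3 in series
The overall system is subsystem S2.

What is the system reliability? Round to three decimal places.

R(M1) = exp(−0.000035 × 8760) = 0.73594
R(M2) = exp(−0.0000055 × 8760) = 0.95296
R(M3) = exp(−0.0000095 × 8760) = 0.92015
Parallel (M1 and M2): 1 − (1 − 0.73594)(1 − 0.95296) = 0.98758
Series ([0.98758] and M3): 0.98758 × 0.92015 = 0.909

0.909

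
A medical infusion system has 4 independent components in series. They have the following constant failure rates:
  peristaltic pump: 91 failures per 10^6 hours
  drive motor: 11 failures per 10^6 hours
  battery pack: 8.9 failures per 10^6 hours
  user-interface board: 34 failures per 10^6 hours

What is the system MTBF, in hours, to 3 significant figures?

Series of exponential components: λ_sys = Σ λ_i
λ_sys = 0.000091 + 0.000011 + 0.0000089 + 0.000034 = 1.4490e-04 /h
MTBF = 1 / λ_sys = 6900 h

6900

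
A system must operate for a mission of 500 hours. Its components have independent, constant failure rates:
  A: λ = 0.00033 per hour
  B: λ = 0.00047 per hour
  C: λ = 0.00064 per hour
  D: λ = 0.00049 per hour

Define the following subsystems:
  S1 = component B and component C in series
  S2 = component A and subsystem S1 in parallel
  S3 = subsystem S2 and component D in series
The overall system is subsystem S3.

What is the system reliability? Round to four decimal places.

R(A) = exp(−0.00033 × 500) = 0.847894
R(B) = exp(−0.00047 × 500) = 0.790571
R(C) = exp(−0.00064 × 500) = 0.726149
R(D) = exp(−0.00049 × 500) = 0.782705
Series (B and C): 0.790571 × 0.726149 = 0.574072
Parallel (A and [0.574072]): 1 − (1 − 0.847894)(1 − 0.574072) = 0.935214
Series ([0.935214] and D): 0.935214 × 0.782705 = 0.7320

0.7320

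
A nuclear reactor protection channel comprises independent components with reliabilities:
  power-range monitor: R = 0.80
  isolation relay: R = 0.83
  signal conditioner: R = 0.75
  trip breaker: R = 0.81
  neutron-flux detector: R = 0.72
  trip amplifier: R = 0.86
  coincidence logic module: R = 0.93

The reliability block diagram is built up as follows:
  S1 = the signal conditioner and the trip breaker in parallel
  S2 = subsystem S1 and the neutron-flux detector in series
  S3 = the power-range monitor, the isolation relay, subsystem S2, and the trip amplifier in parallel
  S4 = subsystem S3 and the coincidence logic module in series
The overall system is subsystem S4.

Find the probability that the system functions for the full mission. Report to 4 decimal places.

0.9286

Parallel (signal conditioner and trip breaker): 1 − (1 − 0.750000)(1 − 0.810000) = 0.952500
Series ([0.952500] and neutron-flux detector): 0.952500 × 0.720000 = 0.685800
Parallel (power-range monitor, isolation relay, [0.685800], and trip amplifier): 1 − (1 − 0.800000)(1 − 0.830000)(1 − 0.685800)(1 − 0.860000) = 0.998504
Series ([0.998504] and coincidence logic module): 0.998504 × 0.930000 = 0.9286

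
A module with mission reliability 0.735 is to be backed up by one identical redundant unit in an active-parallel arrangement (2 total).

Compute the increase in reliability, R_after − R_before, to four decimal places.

R_before = 0.735
R_after = 1 − (1 − 0.735)^2 = 0.9298
ΔR = 0.9298 − 0.735 = 0.1948

0.1948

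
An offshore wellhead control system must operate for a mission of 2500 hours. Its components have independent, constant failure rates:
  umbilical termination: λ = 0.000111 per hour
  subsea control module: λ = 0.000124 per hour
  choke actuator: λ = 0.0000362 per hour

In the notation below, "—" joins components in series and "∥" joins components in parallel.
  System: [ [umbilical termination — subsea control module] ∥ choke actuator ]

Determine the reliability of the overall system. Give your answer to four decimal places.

R(umbilical termination) = exp(−0.000111 × 2500) = 0.757676
R(subsea control module) = exp(−0.000124 × 2500) = 0.733447
R(choke actuator) = exp(−0.0000362 × 2500) = 0.913474
Series (umbilical termination and subsea control module): 0.757676 × 0.733447 = 0.555715
Parallel ([0.555715] and choke actuator): 1 − (1 − 0.555715)(1 − 0.913474) = 0.9616

0.9616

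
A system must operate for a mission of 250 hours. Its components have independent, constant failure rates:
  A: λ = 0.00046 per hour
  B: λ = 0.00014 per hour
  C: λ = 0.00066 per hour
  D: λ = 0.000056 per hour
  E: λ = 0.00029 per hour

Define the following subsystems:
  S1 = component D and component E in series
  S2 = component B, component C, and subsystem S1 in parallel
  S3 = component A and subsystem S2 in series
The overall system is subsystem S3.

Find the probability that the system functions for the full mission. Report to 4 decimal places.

R(A) = exp(−0.00046 × 250) = 0.891366
R(B) = exp(−0.00014 × 250) = 0.965605
R(C) = exp(−0.00066 × 250) = 0.847894
R(D) = exp(−0.000056 × 250) = 0.986098
R(E) = exp(−0.00029 × 250) = 0.930066
Series (D and E): 0.986098 × 0.930066 = 0.917136
Parallel (B, C, and [0.917136]): 1 − (1 − 0.965605)(1 − 0.847894)(1 − 0.917136) = 0.999566
Series (A and [0.999566]): 0.891366 × 0.999566 = 0.8910

0.8910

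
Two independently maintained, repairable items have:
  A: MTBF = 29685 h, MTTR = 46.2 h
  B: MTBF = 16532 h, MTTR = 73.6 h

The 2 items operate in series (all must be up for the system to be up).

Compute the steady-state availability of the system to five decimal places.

A(A) = MTBF/(MTBF+MTTR) = 29685/(29685+46.2) = 0.998446
A(B) = MTBF/(MTBF+MTTR) = 16532/(16532+73.6) = 0.995568
Series availability: 0.998446 × 0.995568 = 0.99402

0.99402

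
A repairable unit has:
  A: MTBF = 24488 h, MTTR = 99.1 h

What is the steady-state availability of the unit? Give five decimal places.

A(A) = MTBF/(MTBF+MTTR) = 24488/(24488+99.1) = 0.99597

0.99597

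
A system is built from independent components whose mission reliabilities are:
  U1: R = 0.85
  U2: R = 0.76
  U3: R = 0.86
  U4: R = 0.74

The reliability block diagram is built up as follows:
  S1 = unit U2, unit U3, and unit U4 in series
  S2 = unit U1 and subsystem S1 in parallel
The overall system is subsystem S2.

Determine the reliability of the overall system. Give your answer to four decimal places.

Series (U2, U3, and U4): 0.760000 × 0.860000 × 0.740000 = 0.483664
Parallel (U1 and [0.483664]): 1 − (1 − 0.850000)(1 − 0.483664) = 0.9225

0.9225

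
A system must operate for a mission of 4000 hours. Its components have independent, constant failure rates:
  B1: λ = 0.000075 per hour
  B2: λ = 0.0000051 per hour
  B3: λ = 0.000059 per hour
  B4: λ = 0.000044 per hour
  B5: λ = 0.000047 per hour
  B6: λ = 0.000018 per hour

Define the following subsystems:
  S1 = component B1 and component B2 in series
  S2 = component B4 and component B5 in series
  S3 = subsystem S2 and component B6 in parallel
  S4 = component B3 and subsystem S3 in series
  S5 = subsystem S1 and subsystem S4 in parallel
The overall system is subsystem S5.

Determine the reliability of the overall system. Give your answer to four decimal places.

0.9378

R(B1) = exp(−0.000075 × 4000) = 0.740818
R(B2) = exp(−0.0000051 × 4000) = 0.979807
R(B3) = exp(−0.000059 × 4000) = 0.789781
R(B4) = exp(−0.000044 × 4000) = 0.838618
R(B5) = exp(−0.000047 × 4000) = 0.828615
R(B6) = exp(−0.000018 × 4000) = 0.930531
Series (B1 and B2): 0.740818 × 0.979807 = 0.725859
Series (B4 and B5): 0.838618 × 0.828615 = 0.694891
Parallel ([0.694891] and B6): 1 − (1 − 0.694891)(1 − 0.930531) = 0.978804
Series (B3 and [0.978804]): 0.789781 × 0.978804 = 0.773041
Parallel ([0.725859] and [0.773041]): 1 − (1 − 0.725859)(1 − 0.773041) = 0.9378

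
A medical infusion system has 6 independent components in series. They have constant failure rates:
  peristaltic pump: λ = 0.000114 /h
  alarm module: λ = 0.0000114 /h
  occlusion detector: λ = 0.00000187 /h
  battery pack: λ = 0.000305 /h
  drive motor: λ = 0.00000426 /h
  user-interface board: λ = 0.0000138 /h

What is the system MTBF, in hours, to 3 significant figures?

Series of exponential components: λ_sys = Σ λ_i
λ_sys = 0.000114 + 0.0000114 + 0.00000187 + 0.000305 + 0.00000426 + 0.0000138 = 4.5033e-04 /h
MTBF = 1 / λ_sys = 2220 h

2220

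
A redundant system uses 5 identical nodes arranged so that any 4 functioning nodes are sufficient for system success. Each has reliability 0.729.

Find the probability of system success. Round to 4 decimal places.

R = Σ_{i=4}^{5} C(5,i) p^i (1−p)^{5−i} with p = 0.729
C(5,4)·0.729^4·0.271^1 = 0.382692
C(5,5)·0.729^5·0.271^0 = 0.205891
Sum = 0.5886

0.5886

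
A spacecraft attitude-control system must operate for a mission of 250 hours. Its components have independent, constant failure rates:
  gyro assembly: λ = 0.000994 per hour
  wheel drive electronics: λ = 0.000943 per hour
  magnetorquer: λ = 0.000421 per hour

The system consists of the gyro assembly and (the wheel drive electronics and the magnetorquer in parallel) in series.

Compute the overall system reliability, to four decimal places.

0.7636

R(gyro assembly) = exp(−0.000994 × 250) = 0.779970
R(wheel drive electronics) = exp(−0.000943 × 250) = 0.789978
R(magnetorquer) = exp(−0.000421 × 250) = 0.900099
Parallel (wheel drive electronics and magnetorquer): 1 − (1 − 0.789978)(1 − 0.900099) = 0.979019
Series (gyro assembly and [0.979019]): 0.779970 × 0.979019 = 0.7636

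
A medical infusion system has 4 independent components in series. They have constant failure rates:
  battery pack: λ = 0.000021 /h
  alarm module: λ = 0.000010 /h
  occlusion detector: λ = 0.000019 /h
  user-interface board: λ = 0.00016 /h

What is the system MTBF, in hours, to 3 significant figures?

4760

Series of exponential components: λ_sys = Σ λ_i
λ_sys = 0.000021 + 0.000010 + 0.000019 + 0.00016 = 2.1000e-04 /h
MTBF = 1 / λ_sys = 4760 h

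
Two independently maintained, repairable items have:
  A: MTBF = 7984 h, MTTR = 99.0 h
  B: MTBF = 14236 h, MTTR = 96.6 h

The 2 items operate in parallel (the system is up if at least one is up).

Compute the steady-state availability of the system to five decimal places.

A(A) = MTBF/(MTBF+MTTR) = 7984/(7984+99.0) = 0.987752
A(B) = MTBF/(MTBF+MTTR) = 14236/(14236+96.6) = 0.993260
Parallel availability: 1 − (1 − 0.987752)(1 − 0.993260) = 0.99992

0.99992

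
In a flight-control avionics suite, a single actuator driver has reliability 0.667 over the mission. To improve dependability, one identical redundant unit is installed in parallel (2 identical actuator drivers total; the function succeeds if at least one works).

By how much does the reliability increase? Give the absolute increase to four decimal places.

R_before = 0.667
R_after = 1 − (1 − 0.667)^2 = 0.8891
ΔR = 0.8891 − 0.667 = 0.2221

0.2221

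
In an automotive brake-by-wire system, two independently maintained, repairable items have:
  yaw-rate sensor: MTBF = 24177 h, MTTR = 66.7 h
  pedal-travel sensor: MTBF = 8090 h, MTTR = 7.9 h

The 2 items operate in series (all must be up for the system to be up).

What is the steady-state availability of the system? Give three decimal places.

A(yaw-rate sensor) = MTBF/(MTBF+MTTR) = 24177/(24177+66.7) = 0.997249
A(pedal-travel sensor) = MTBF/(MTBF+MTTR) = 8090/(8090+7.9) = 0.999024
Series availability: 0.997249 × 0.999024 = 0.996

0.996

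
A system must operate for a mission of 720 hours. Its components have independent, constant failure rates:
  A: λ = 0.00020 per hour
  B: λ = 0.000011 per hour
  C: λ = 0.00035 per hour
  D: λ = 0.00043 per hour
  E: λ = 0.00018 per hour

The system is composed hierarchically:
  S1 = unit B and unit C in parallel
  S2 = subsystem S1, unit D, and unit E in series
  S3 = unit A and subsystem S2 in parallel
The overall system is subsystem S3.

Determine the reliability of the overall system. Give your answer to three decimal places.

0.952

R(A) = exp(−0.00020 × 720) = 0.86589
R(B) = exp(−0.000011 × 720) = 0.99211
R(C) = exp(−0.00035 × 720) = 0.77724
R(D) = exp(−0.00043 × 720) = 0.73374
R(E) = exp(−0.00018 × 720) = 0.87845
Parallel (B and C): 1 − (1 − 0.99211)(1 − 0.77724) = 0.99824
Series ([0.99824], D, and E): 0.99824 × 0.73374 × 0.87845 = 0.64342
Parallel (A and [0.64342]): 1 − (1 − 0.86589)(1 − 0.64342) = 0.952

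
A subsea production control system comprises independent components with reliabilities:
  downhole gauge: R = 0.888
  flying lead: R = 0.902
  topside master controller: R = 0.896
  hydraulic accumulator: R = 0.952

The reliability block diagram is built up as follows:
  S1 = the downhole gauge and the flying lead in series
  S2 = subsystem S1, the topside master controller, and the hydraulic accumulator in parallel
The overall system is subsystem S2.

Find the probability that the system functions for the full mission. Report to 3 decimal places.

Series (downhole gauge and flying lead): 0.88800 × 0.90200 = 0.80098
Parallel ([0.80098], topside master controller, and hydraulic accumulator): 1 − (1 − 0.80098)(1 − 0.89600)(1 − 0.95200) = 0.999

0.999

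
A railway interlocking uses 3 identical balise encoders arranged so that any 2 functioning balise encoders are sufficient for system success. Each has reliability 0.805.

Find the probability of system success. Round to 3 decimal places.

0.901

R = Σ_{i=2}^{3} C(3,i) p^i (1−p)^{3−i} with p = 0.805
C(3,2)·0.805^2·0.195^1 = 0.37909
C(3,3)·0.805^3·0.195^0 = 0.52166
Sum = 0.901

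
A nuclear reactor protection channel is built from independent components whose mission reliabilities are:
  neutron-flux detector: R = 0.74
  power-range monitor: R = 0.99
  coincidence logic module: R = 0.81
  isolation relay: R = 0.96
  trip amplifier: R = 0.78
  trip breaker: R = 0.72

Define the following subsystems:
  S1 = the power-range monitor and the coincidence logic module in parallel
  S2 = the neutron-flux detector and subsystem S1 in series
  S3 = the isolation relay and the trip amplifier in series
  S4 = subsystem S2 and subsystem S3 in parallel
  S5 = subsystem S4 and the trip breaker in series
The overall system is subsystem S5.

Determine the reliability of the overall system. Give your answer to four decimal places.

Parallel (power-range monitor and coincidence logic module): 1 − (1 − 0.990000)(1 − 0.810000) = 0.998100
Series (neutron-flux detector and [0.998100]): 0.740000 × 0.998100 = 0.738594
Series (isolation relay and trip amplifier): 0.960000 × 0.780000 = 0.748800
Parallel ([0.738594] and [0.748800]): 1 − (1 − 0.738594)(1 − 0.748800) = 0.934335
Series ([0.934335] and trip breaker): 0.934335 × 0.720000 = 0.6727

0.6727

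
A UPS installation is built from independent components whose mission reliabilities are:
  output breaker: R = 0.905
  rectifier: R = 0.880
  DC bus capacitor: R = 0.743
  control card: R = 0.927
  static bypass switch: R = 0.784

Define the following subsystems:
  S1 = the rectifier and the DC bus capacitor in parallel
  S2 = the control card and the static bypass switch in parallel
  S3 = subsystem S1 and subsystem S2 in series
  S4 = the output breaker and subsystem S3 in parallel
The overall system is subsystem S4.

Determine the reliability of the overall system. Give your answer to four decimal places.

Parallel (rectifier and DC bus capacitor): 1 − (1 − 0.880000)(1 − 0.743000) = 0.969160
Parallel (control card and static bypass switch): 1 − (1 − 0.927000)(1 − 0.784000) = 0.984232
Series ([0.969160] and [0.984232]): 0.969160 × 0.984232 = 0.953878
Parallel (output breaker and [0.953878]): 1 − (1 − 0.905000)(1 − 0.953878) = 0.9956

0.9956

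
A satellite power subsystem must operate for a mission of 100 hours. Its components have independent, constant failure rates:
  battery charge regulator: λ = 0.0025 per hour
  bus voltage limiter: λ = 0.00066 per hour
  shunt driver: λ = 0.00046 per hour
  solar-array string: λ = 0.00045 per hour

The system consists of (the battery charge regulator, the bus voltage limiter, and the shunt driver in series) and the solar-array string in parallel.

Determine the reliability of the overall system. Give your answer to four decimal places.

R(battery charge regulator) = exp(−0.0025 × 100) = 0.778801
R(bus voltage limiter) = exp(−0.00066 × 100) = 0.936131
R(shunt driver) = exp(−0.00046 × 100) = 0.955042
R(solar-array string) = exp(−0.00045 × 100) = 0.955997
Series (battery charge regulator, bus voltage limiter, and shunt driver): 0.778801 × 0.936131 × 0.955042 = 0.696283
Parallel ([0.696283] and solar-array string): 1 − (1 − 0.696283)(1 − 0.955997) = 0.9866

0.9866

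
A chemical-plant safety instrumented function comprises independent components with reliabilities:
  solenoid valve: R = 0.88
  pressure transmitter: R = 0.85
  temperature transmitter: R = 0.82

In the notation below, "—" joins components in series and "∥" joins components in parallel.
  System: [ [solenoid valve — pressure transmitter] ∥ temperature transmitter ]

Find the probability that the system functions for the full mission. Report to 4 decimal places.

Series (solenoid valve and pressure transmitter): 0.880000 × 0.850000 = 0.748000
Parallel ([0.748000] and temperature transmitter): 1 − (1 − 0.748000)(1 − 0.820000) = 0.9546

0.9546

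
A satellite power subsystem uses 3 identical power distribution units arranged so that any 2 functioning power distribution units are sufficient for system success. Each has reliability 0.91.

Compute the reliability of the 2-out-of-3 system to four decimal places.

R = Σ_{i=2}^{3} C(3,i) p^i (1−p)^{3−i} with p = 0.91
C(3,2)·0.91^2·0.09^1 = 0.223587
C(3,3)·0.91^3·0.09^0 = 0.753571
Sum = 0.9772

0.9772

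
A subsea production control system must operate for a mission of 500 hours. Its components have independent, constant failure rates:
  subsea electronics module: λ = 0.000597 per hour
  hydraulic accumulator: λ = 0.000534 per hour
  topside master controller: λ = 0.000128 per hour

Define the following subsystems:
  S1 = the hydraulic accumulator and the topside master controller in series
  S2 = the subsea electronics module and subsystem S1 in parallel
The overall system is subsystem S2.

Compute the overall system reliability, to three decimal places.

0.927

R(subsea electronics module) = exp(−0.000597 × 500) = 0.74193
R(hydraulic accumulator) = exp(−0.000534 × 500) = 0.76567
R(topside master controller) = exp(−0.000128 × 500) = 0.93800
Series (hydraulic accumulator and topside master controller): 0.76567 × 0.93800 = 0.71820
Parallel (subsea electronics module and [0.71820]): 1 − (1 − 0.74193)(1 − 0.71820) = 0.927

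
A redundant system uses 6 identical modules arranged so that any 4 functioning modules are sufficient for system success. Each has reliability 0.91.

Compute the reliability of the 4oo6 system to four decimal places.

0.9882

R = Σ_{i=4}^{6} C(6,i) p^i (1−p)^{6−i} with p = 0.91
C(6,4)·0.91^4·0.09^2 = 0.083319
C(6,5)·0.91^5·0.09^1 = 0.336977
C(6,6)·0.91^6·0.09^0 = 0.567869
Sum = 0.9882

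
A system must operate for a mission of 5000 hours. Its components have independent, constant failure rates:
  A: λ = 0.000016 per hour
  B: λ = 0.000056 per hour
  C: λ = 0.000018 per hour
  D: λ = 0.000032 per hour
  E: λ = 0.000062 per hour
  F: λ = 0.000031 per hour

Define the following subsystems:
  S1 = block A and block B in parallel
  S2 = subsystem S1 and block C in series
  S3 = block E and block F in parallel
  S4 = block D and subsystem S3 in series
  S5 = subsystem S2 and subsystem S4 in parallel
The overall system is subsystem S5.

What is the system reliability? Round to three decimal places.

0.981

R(A) = exp(−0.000016 × 5000) = 0.92312
R(B) = exp(−0.000056 × 5000) = 0.75578
R(C) = exp(−0.000018 × 5000) = 0.91393
R(D) = exp(−0.000032 × 5000) = 0.85214
R(E) = exp(−0.000062 × 5000) = 0.73345
R(F) = exp(−0.000031 × 5000) = 0.85642
Parallel (A and B): 1 − (1 − 0.92312)(1 − 0.75578) = 0.98122
Series ([0.98122] and C): 0.98122 × 0.91393 = 0.89677
Parallel (E and F): 1 − (1 − 0.73345)(1 − 0.85642) = 0.96173
Series (D and [0.96173]): 0.85214 × 0.96173 = 0.81953
Parallel ([0.89677] and [0.81953]): 1 − (1 − 0.89677)(1 − 0.81953) = 0.981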